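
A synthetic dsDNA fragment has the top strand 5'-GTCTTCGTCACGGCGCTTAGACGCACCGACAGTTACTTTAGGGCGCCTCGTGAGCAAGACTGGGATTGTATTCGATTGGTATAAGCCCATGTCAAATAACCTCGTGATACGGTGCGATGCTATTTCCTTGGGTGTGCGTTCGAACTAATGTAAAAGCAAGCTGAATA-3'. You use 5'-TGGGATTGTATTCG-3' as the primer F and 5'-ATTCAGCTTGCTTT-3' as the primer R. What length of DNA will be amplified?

106 bp

The forward primer matches the template at positions 61–74.
Reverse complement of the reverse primer: AAAGCAAGCTGAAT. This occurs on the top strand at positions 153–166.
Product length = (reverse-primer end) − (forward-primer start) + 1 = 166 − 61 + 1 = 106 bp.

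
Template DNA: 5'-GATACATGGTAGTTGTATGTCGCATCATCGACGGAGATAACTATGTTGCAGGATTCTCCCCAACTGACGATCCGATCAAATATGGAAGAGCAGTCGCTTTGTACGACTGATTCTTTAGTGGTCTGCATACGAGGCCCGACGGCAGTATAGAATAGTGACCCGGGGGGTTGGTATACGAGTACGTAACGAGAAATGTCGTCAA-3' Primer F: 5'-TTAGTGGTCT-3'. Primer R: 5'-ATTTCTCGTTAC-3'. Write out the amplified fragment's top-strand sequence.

5'-TTAGTGGTCTGCATACGAGGCCCGACGGCAGTATAGAATAGTGACCCGGGGGGTTGGTATACGAGTACGTAACGAGAAAT-3'

The forward primer matches the template at positions 115–124.
Reverse complement of the reverse primer: GTAACGAGAAAT. This occurs on the top strand at positions 183–194.
The product is the template from position 115 through 194 (80 bp).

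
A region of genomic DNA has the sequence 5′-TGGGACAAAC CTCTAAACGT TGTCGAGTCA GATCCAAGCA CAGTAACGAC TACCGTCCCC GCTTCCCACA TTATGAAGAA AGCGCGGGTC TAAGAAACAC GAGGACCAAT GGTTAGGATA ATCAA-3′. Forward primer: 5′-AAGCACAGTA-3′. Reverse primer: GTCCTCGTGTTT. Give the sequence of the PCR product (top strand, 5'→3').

5'-AAGCACAGTAACGACTACCGTCCCCGCTTCCCACATTATGAAGAAAGCGCGGGTCTAAGAAACACGAGGAC-3'

The forward primer matches the template at positions 36–45.
Taking the reverse complement of GTCCTCGTGTTT gives AAACACGAGGAC, found at positions 95–106 on the template; the primer anneals here to the top strand with its 3' end pointing upstream.
The product is the template from position 36 through 106 (71 bp).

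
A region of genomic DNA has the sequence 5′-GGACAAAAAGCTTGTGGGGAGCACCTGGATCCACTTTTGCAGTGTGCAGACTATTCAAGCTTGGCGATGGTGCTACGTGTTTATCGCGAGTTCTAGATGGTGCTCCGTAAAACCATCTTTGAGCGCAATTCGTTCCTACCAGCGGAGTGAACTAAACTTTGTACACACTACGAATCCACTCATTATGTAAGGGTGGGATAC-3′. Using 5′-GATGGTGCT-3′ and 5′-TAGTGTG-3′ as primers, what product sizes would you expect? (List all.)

105 bp, 75 bp

The forward primer GATGGTGCT matches the top strand at positions 66–74, 96–104.
The reverse primer's reverse complement is CACACTA, matching at positions 164–170.
Each forward site pairs with the reverse site to give a product ending at position 170: sizes 105, 75 bp.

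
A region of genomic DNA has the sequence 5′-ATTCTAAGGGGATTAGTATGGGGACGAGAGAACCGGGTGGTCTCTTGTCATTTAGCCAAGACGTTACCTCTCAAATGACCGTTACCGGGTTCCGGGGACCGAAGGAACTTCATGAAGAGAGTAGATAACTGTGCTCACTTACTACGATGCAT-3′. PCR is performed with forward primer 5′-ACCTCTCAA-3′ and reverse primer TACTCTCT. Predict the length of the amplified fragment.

Forward primer ACCTCTCAA is found on the top strand at positions 66–74.
Taking the reverse complement of TACTCTCT gives AGAGAGTA, found at positions 116–123 on the template; the primer anneals here to the top strand with its 3' end pointing upstream.
Product length = (reverse-primer end) − (forward-primer start) + 1 = 123 − 66 + 1 = 58 bp.

58 bp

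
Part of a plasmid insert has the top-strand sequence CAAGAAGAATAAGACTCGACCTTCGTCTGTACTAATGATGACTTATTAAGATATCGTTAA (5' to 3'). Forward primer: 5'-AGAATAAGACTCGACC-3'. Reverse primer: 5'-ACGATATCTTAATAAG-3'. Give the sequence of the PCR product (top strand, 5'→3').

Scanning the template, AGAATAAGACTCGACC occurs at positions 6–21; this primer anneals to the bottom strand there with its 3' end pointing downstream.
Taking the reverse complement of ACGATATCTTAATAAG gives CTTATTAAGATATCGT, found at positions 42–57 on the template; the primer anneals here to the top strand with its 3' end pointing upstream.
The product is the template from position 6 through 57 (52 bp).

5'-AGAATAAGACTCGACCTTCGTCTGTACTAATGATGACTTATTAAGATATCGT-3'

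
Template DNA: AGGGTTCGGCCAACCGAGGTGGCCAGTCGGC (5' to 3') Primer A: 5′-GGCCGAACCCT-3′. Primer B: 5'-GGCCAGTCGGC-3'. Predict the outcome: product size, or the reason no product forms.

No product — the primers' 3' ends point away from each other.

Primer A (GGCCGAACCCT) has reverse complement AGGGTTCGGCC, which matches the top strand at positions 1–11; primer A anneals to the top strand there with its 3' end pointing upstream toward position 1.
Primer B (GGCCAGTCGGC) matches the top strand directly at positions 21–31; it anneals to the bottom strand with its 3' end pointing downstream toward position 31.
The 3' ends diverge (primer A extends toward position 1, primer B toward position 31), so the primers never converge on a shared product.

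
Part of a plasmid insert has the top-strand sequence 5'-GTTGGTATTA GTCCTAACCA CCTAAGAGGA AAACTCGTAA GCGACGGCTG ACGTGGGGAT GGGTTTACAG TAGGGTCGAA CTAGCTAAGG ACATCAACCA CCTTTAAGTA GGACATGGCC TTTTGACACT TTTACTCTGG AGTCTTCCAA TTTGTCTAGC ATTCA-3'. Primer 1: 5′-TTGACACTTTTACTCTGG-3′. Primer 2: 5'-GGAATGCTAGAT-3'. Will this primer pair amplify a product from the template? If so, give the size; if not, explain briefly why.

Primer 2 (GGAATGCTAGAT) does not match the top strand, and its reverse complement ATCTAGCATTCC does not match either.
With no annealing site for primer 2, no amplification occurs.

No product — primer 2 has no binding site in the template.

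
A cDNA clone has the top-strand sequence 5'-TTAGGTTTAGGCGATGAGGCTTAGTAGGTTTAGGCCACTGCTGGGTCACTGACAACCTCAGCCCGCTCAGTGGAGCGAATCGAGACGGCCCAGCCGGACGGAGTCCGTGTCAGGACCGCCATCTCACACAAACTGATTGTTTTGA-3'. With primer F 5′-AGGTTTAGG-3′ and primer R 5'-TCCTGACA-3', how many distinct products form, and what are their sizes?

Two products: 113 bp, 90 bp

The forward primer AGGTTTAGG matches the top strand at positions 3–11, 26–34.
The reverse primer's reverse complement is TGTCAGGA, matching at positions 108–115.
Each forward site pairs with the reverse site to give a product ending at position 115: sizes 113, 90 bp.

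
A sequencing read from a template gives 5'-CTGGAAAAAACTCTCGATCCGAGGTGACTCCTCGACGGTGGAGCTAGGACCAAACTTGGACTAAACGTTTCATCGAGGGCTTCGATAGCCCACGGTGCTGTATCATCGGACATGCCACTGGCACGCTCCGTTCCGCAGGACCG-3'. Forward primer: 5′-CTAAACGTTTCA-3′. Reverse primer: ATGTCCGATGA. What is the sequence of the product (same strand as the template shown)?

5'-CTAAACGTTTCATCGAGGGCTTCGATAGCCCACGGTGCTGTATCATCGGACAT-3'

Scanning the template, CTAAACGTTTCA occurs at positions 61–72; this primer anneals to the bottom strand there with its 3' end pointing downstream.
Reverse complement of the reverse primer: TCATCGGACAT. This occurs on the top strand at positions 103–113.
The product is the template from position 61 through 113 (53 bp).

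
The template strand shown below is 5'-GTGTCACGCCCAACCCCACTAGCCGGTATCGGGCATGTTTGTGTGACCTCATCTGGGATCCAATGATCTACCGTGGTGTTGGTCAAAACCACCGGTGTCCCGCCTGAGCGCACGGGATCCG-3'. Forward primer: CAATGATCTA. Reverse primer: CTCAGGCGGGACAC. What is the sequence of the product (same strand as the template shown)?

The forward primer matches the template at positions 61–70.
Taking the reverse complement of CTCAGGCGGGACAC gives GTGTCCCGCCTGAG, found at positions 95–108 on the template; the primer anneals here to the top strand with its 3' end pointing upstream.
The product is the template from position 61 through 108 (48 bp).

5'-CAATGATCTACCGTGGTGTTGGTCAAAACCACCGGTGTCCCGCCTGAG-3'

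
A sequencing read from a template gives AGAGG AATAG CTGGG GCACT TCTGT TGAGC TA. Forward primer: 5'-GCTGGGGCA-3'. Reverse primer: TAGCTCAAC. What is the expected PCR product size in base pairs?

23 bp

Forward primer GCTGGGGCA is found on the top strand at positions 10–18.
Taking the reverse complement of TAGCTCAAC gives GTTGAGCTA, found at positions 24–32 on the template; the primer anneals here to the top strand with its 3' end pointing upstream.
The product runs from position 10 to position 32, so its length is 32 − 10 + 1 = 23 bp.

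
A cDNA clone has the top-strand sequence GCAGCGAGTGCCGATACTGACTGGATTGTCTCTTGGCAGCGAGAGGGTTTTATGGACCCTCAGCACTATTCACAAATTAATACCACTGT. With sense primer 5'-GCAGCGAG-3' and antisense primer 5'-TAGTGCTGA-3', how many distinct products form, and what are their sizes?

Two products: 68 bp, 33 bp

The forward primer GCAGCGAG matches the top strand at positions 1–8, 36–43.
The reverse primer's reverse complement is TCAGCACTA, matching at positions 60–68.
Each forward site pairs with the reverse site to give a product ending at position 68: sizes 68, 33 bp.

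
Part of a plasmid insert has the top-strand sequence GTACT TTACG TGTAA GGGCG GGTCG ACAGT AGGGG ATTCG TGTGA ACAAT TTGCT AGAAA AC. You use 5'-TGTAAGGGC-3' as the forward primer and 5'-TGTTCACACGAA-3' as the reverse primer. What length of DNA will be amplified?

38 bp

Forward primer TGTAAGGGC is found on the top strand at positions 11–19.
The reverse primer's reverse complement is TTCGTGTGAACA, which matches the template at positions 37–48.
Product length = (reverse-primer end) − (forward-primer start) + 1 = 48 − 11 + 1 = 38 bp.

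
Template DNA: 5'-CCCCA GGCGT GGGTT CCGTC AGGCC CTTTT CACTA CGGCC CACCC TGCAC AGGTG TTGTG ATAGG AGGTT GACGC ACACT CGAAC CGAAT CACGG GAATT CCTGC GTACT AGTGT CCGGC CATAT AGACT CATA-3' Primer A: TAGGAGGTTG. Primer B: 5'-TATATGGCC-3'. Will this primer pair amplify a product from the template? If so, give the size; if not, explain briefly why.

Yes — a 65 bp product.

Primer A (TAGGAGGTTG) matches the top strand at positions 62–71; it acts as a forward primer.
Primer B's reverse complement is GGCCATATA, matching the top strand at positions 118–126; it acts as a reverse primer.
The 3' ends face each other across positions 62–126, giving a 65 bp product.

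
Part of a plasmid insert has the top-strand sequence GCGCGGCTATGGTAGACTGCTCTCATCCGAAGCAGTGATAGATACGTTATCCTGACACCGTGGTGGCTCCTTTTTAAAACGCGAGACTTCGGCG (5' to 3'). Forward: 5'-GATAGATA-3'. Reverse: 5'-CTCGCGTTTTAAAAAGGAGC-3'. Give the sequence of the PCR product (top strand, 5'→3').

Scanning the template, GATAGATA occurs at positions 37–44; this primer anneals to the bottom strand there with its 3' end pointing downstream.
Reverse complement of the reverse primer: GCTCCTTTTTAAAACGCGAG. This occurs on the top strand at positions 66–85.
The product is the template from position 37 through 85 (49 bp).

5'-GATAGATACGTTATCCTGACACCGTGGTGGCTCCTTTTTAAAACGCGAG-3'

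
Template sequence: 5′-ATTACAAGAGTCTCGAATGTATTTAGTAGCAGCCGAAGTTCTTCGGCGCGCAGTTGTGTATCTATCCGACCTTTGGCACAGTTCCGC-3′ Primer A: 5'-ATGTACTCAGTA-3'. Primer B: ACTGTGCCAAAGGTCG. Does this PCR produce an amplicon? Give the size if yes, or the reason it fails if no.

Primer A (ATGTACTCAGTA) does not match the top strand, and its reverse complement TACTGAGTACAT does not match either.
With no annealing site for primer A, no amplification occurs.

No product — primer A has no binding site in the template.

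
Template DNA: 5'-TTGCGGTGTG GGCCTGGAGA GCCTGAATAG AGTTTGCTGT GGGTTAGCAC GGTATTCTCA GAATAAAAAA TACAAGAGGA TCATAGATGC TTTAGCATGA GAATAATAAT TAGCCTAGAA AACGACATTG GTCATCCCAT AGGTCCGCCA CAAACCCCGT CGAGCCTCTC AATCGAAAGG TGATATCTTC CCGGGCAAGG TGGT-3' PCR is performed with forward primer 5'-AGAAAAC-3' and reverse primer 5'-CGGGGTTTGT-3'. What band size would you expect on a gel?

The forward primer matches the template at positions 117–123.
Reverse complement of the reverse primer: ACAAACCCCG. This occurs on the top strand at positions 150–159.
Product length = (reverse-primer end) − (forward-primer start) + 1 = 159 − 117 + 1 = 43 bp.

43 bp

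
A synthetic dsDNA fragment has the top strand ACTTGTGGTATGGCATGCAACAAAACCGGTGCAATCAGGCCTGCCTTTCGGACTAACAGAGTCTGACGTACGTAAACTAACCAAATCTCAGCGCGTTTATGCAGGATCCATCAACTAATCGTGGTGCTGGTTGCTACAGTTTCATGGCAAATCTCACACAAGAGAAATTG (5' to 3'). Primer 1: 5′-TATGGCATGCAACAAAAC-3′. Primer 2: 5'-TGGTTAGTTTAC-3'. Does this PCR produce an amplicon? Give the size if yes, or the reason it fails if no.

Yes — a 75 bp product.

Primer 1 (TATGGCATGCAACAAAAC) matches the top strand at positions 9–26; it acts as a forward primer.
Primer 2's reverse complement is GTAAACTAACCA, matching the top strand at positions 72–83; it acts as a reverse primer.
The 3' ends face each other across positions 9–83, giving a 75 bp product.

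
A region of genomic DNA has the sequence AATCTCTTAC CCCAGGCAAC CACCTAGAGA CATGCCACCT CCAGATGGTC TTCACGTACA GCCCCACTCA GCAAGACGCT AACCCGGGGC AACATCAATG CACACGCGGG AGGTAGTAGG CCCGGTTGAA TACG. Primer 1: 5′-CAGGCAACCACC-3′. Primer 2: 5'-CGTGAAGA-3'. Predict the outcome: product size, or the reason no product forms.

Yes — a 44 bp product.

Primer 1 (CAGGCAACCACC) matches the top strand at positions 13–24; it acts as a forward primer.
Primer 2's reverse complement is TCTTCACG, matching the top strand at positions 49–56; it acts as a reverse primer.
The 3' ends face each other across positions 13–56, giving a 44 bp product.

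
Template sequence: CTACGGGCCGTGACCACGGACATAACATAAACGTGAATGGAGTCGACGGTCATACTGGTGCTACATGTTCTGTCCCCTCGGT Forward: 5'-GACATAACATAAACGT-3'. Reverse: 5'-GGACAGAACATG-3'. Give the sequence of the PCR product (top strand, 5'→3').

5'-GACATAACATAAACGTGAATGGAGTCGACGGTCATACTGGTGCTACATGTTCTGTCC-3'

Forward primer GACATAACATAAACGT is found on the top strand at positions 19–34.
Reverse complement of the reverse primer: CATGTTCTGTCC. This occurs on the top strand at positions 64–75.
The product is the template from position 19 through 75 (57 bp).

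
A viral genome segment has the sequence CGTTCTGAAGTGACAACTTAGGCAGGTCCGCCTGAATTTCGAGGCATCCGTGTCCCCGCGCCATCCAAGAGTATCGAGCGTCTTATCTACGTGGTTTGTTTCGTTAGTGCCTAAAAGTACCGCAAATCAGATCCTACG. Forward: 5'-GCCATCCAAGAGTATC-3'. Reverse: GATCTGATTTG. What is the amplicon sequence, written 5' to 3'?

Scanning the template, GCCATCCAAGAGTATC occurs at positions 60–75; this primer anneals to the bottom strand there with its 3' end pointing downstream.
Taking the reverse complement of GATCTGATTTG gives CAAATCAGATC, found at positions 123–133 on the template; the primer anneals here to the top strand with its 3' end pointing upstream.
The product is the template from position 60 through 133 (74 bp).

5'-GCCATCCAAGAGTATCGAGCGTCTTATCTACGTGGTTTGTTTCGTTAGTGCCTAAAAGTACCGCAAATCAGATC-3'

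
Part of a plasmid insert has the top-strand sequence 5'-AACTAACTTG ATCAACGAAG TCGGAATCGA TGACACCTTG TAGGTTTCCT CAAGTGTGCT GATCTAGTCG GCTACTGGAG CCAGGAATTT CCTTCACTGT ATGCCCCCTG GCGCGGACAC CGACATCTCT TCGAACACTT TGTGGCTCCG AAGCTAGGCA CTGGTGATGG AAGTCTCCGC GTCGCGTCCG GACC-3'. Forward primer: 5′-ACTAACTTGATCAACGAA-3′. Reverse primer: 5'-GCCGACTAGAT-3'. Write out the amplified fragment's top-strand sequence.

Scanning the template, ACTAACTTGATCAACGAA occurs at positions 2–19; this primer anneals to the bottom strand there with its 3' end pointing downstream.
Reverse complement of the reverse primer: ATCTAGTCGGC. This occurs on the top strand at positions 62–72.
The product is the template from position 2 through 72 (71 bp).

5'-ACTAACTTGATCAACGAAGTCGGAATCGATGACACCTTGTAGGTTTCCTCAAGTGTGCTGATCTAGTCGGC-3'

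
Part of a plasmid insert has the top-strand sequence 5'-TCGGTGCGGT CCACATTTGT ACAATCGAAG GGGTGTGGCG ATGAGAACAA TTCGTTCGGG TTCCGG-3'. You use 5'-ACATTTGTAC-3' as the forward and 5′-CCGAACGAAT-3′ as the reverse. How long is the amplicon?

47 bp

The forward primer matches the template at positions 13–22.
Reverse complement of the reverse primer: ATTCGTTCGG. This occurs on the top strand at positions 50–59.
The product runs from position 13 to position 59, so its length is 59 − 13 + 1 = 47 bp.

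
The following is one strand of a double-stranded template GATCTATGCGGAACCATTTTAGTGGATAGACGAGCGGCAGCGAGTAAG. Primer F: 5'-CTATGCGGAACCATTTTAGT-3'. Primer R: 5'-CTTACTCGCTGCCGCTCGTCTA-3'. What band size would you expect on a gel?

Scanning the template, CTATGCGGAACCATTTTAGT occurs at positions 4–23; this primer anneals to the bottom strand there with its 3' end pointing downstream.
Taking the reverse complement of CTTACTCGCTGCCGCTCGTCTA gives TAGACGAGCGGCAGCGAGTAAG, found at positions 27–48 on the template; the primer anneals here to the top strand with its 3' end pointing upstream.
Product length = (reverse-primer end) − (forward-primer start) + 1 = 48 − 4 + 1 = 45 bp.

45 bp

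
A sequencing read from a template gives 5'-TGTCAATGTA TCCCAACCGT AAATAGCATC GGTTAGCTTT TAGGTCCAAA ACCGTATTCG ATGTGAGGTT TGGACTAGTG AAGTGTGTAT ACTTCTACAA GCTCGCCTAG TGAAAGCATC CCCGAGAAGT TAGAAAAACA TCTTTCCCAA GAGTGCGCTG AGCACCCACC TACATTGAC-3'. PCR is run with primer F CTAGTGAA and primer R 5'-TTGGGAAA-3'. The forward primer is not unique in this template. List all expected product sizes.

76 bp, 44 bp

The forward primer CTAGTGAA matches the top strand at positions 75–82, 107–114.
The reverse primer's reverse complement is TTTCCCAA, matching at positions 143–150.
Each forward site pairs with the reverse site to give a product ending at position 150: sizes 76, 44 bp.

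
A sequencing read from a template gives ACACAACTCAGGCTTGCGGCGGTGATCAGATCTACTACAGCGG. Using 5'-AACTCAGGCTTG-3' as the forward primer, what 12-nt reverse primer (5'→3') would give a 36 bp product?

The forward primer binds at positions 5–16, so a 36 bp product ends at position 5 + 36 − 1 = 40.
The reverse primer anneals to the top strand over positions 29–40, i.e. to GATCTACTACAG.
Its sequence written 5'→3' is the reverse complement: CTGTAGTAGATC.

5'-CTGTAGTAGATC-3'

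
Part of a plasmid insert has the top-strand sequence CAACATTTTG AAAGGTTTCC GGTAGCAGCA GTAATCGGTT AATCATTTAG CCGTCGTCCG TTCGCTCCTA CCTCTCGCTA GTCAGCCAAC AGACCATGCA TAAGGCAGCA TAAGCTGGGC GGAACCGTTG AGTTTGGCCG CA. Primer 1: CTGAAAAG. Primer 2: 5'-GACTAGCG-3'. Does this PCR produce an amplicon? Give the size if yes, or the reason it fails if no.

No product — primer 1 has no binding site in the template.

Primer 1 (CTGAAAAG) does not match the top strand, and its reverse complement CTTTTCAG does not match either.
With no annealing site for primer 1, no amplification occurs.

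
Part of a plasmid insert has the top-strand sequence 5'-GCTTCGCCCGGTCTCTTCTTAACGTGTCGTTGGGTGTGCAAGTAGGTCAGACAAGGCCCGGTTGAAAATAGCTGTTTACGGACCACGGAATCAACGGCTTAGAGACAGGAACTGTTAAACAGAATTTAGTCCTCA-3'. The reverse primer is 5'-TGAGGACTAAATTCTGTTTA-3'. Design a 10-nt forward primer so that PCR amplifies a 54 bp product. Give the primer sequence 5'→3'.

The reverse primer's reverse complement TAAACAGAATTTAGTCCTCA matches the template at positions 116–135, so the product ends at position 135.
A 54 bp product then starts at position 135 − 54 + 1 = 82.
The forward primer is identical to the top strand there: ACCACGGAAT.

5'-ACCACGGAAT-3'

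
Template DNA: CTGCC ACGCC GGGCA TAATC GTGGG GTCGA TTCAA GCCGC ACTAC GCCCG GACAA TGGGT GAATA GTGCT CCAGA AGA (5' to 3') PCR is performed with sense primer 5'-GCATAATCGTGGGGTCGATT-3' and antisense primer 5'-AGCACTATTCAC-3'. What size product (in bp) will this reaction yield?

58 bp

Scanning the template, GCATAATCGTGGGGTCGATT occurs at positions 13–32; this primer anneals to the bottom strand there with its 3' end pointing downstream.
Taking the reverse complement of AGCACTATTCAC gives GTGAATAGTGCT, found at positions 59–70 on the template; the primer anneals here to the top strand with its 3' end pointing upstream.
The product runs from position 13 to position 70, so its length is 70 − 13 + 1 = 58 bp.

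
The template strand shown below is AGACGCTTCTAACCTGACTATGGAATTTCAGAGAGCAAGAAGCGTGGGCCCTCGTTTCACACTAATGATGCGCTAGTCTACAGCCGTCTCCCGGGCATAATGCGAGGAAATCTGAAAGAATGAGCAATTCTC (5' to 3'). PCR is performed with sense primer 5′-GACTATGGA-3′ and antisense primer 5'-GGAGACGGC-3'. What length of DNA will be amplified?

76 bp

The forward primer matches the template at positions 16–24.
Reverse complement of the reverse primer: GCCGTCTCC. This occurs on the top strand at positions 83–91.
Amplicon spans positions 16–91: 76 bp.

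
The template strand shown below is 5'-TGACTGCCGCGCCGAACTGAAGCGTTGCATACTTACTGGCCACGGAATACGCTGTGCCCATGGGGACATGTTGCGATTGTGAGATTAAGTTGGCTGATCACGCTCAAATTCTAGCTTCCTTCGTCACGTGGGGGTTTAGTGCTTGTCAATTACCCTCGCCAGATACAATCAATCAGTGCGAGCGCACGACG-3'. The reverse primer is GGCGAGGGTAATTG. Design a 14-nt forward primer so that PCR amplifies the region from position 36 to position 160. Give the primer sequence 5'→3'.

The reverse primer's reverse complement CAATTACCCTCGCC matches the template at positions 147–160; the product starts at position 36.
The forward primer is identical to the top strand over positions 36–49: CTGGCCACGGAATA.

5'-CTGGCCACGGAATA-3'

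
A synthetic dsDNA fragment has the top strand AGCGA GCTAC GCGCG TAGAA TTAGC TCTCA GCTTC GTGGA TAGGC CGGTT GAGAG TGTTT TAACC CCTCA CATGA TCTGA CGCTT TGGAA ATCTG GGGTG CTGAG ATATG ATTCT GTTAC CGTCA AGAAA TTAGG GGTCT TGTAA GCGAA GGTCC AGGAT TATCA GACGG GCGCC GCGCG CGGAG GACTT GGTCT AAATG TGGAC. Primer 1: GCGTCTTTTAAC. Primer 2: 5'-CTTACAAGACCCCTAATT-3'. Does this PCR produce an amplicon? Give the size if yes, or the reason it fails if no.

No product — primer 1 has no binding site in the template.

Primer 1 (GCGTCTTTTAAC) does not match the top strand, and its reverse complement GTTAAAAGACGC does not match either.
With no annealing site for primer 1, no amplification occurs.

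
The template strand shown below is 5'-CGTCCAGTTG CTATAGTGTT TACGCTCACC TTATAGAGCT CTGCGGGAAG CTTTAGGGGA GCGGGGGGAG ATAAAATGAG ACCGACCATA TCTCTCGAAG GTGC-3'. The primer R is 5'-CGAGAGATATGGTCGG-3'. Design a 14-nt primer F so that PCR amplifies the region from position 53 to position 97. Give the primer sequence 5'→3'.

5'-TTAGGGGAGCGGGG-3'

The reverse primer's reverse complement CCGACCATATCTCTCG matches the template at positions 82–97; the product starts at position 53.
The forward primer is identical to the top strand over positions 53–66: TTAGGGGAGCGGGG.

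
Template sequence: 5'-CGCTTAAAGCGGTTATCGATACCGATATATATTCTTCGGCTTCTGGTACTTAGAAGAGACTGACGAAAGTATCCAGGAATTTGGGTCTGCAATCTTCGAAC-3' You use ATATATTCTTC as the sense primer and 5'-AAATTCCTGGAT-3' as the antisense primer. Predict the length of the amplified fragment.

The forward primer matches the template at positions 27–37.
Taking the reverse complement of AAATTCCTGGAT gives ATCCAGGAATTT, found at positions 71–82 on the template; the primer anneals here to the top strand with its 3' end pointing upstream.
The product runs from position 27 to position 82, so its length is 82 − 27 + 1 = 56 bp.

56 bp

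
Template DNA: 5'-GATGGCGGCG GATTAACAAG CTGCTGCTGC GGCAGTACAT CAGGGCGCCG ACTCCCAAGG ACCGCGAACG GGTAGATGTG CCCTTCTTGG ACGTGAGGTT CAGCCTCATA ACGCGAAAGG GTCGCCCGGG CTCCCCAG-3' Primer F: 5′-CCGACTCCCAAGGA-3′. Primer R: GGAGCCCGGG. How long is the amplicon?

87 bp

The forward primer matches the template at positions 48–61.
Reverse complement of the reverse primer: CCCGGGCTCC. This occurs on the top strand at positions 125–134.
Amplicon spans positions 48–134: 87 bp.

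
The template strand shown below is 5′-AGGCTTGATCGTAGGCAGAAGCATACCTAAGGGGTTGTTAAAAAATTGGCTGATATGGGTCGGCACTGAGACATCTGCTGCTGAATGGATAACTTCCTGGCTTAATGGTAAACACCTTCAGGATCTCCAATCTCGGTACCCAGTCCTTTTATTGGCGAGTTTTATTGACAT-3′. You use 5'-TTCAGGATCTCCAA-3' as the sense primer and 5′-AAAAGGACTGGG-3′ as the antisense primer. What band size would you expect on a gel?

34 bp

The forward primer matches the template at positions 117–130.
Taking the reverse complement of AAAAGGACTGGG gives CCCAGTCCTTTT, found at positions 139–150 on the template; the primer anneals here to the top strand with its 3' end pointing upstream.
Amplicon spans positions 117–150: 34 bp.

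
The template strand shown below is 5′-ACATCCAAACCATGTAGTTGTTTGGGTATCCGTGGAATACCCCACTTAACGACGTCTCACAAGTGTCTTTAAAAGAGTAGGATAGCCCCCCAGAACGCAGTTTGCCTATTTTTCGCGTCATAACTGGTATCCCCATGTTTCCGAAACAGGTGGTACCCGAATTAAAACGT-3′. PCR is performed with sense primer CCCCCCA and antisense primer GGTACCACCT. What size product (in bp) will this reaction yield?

The forward primer matches the template at positions 86–92.
Reverse complement of the reverse primer: AGGTGGTACC. This occurs on the top strand at positions 148–157.
The product runs from position 86 to position 157, so its length is 157 − 86 + 1 = 72 bp.

72 bp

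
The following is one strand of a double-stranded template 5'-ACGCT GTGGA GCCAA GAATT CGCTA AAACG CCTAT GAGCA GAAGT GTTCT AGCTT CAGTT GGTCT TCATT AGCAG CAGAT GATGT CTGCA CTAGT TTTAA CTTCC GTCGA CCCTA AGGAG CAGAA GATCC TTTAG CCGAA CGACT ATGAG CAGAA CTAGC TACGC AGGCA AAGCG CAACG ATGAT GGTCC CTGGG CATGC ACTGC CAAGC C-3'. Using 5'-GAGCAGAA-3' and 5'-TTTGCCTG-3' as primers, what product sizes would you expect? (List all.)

137 bp, 55 bp, 25 bp

The forward primer GAGCAGAA matches the top strand at positions 36–43, 118–125, 148–155.
The reverse primer's reverse complement is CAGGCAAA, matching at positions 165–172.
Each forward site pairs with the reverse site to give a product ending at position 172: sizes 137, 55, 25 bp.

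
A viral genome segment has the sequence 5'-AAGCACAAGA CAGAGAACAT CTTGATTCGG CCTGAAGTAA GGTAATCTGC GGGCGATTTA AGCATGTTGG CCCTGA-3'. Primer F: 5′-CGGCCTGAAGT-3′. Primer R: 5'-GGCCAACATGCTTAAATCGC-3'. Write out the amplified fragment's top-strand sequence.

5'-CGGCCTGAAGTAAGGTAATCTGCGGGCGATTTAAGCATGTTGGCC-3'

Scanning the template, CGGCCTGAAGT occurs at positions 28–38; this primer anneals to the bottom strand there with its 3' end pointing downstream.
Reverse complement of the reverse primer: GCGATTTAAGCATGTTGGCC. This occurs on the top strand at positions 53–72.
The product is the template from position 28 through 72 (45 bp).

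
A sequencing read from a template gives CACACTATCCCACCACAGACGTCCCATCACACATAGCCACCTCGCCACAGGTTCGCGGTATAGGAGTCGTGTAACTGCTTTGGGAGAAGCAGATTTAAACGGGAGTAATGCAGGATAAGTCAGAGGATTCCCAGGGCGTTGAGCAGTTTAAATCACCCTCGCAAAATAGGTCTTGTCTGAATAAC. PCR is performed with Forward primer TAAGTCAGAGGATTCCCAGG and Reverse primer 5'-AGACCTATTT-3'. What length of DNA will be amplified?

58 bp

Scanning the template, TAAGTCAGAGGATTCCCAGG occurs at positions 116–135; this primer anneals to the bottom strand there with its 3' end pointing downstream.
Taking the reverse complement of AGACCTATTT gives AAATAGGTCT, found at positions 164–173 on the template; the primer anneals here to the top strand with its 3' end pointing upstream.
Product length = (reverse-primer end) − (forward-primer start) + 1 = 173 − 116 + 1 = 58 bp.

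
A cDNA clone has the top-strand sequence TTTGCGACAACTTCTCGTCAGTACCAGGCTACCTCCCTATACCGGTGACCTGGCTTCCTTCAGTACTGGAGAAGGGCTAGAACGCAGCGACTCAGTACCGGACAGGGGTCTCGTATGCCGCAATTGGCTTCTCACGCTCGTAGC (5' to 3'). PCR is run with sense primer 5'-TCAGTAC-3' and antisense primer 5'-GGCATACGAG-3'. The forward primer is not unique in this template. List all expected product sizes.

102 bp, 60 bp, 28 bp

The forward primer TCAGTAC matches the top strand at positions 18–24, 60–66, 92–98.
The reverse primer's reverse complement is CTCGTATGCC, matching at positions 110–119.
Each forward site pairs with the reverse site to give a product ending at position 119: sizes 102, 60, 28 bp.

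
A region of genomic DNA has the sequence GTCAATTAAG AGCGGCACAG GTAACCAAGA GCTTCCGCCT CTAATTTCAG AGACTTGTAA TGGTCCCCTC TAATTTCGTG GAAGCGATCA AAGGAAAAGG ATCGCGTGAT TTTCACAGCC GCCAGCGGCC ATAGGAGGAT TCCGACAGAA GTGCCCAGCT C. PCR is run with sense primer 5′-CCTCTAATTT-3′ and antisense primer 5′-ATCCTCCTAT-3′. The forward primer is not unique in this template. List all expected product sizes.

103 bp, 74 bp

The forward primer CCTCTAATTT matches the top strand at positions 38–47, 67–76.
The reverse primer's reverse complement is ATAGGAGGAT, matching at positions 131–140.
Each forward site pairs with the reverse site to give a product ending at position 140: sizes 103, 74 bp.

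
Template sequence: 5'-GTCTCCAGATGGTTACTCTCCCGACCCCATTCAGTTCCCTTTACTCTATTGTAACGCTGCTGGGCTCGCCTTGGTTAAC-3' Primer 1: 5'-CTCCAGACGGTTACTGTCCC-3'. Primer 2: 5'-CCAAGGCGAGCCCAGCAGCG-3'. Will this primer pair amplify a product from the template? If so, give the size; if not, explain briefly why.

No product — primer 1 has no binding site in the template.

Primer 1 (CTCCAGACGGTTACTGTCCC) does not match the top strand, and its reverse complement GGGACAGTAACCGTCTGGAG does not match either.
With no annealing site for primer 1, no amplification occurs.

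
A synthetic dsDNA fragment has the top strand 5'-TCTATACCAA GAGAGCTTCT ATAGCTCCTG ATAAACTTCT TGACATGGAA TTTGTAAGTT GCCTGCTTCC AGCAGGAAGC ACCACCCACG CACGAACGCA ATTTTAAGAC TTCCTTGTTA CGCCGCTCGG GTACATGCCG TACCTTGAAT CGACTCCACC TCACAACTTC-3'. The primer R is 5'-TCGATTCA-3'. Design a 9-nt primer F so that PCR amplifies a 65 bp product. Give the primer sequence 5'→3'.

5'-CGCACGAAC-3'

The reverse primer's reverse complement TGAATCGA matches the template at positions 146–153, so the product ends at position 153.
A 65 bp product then starts at position 153 − 65 + 1 = 89.
The forward primer is identical to the top strand there: CGCACGAAC.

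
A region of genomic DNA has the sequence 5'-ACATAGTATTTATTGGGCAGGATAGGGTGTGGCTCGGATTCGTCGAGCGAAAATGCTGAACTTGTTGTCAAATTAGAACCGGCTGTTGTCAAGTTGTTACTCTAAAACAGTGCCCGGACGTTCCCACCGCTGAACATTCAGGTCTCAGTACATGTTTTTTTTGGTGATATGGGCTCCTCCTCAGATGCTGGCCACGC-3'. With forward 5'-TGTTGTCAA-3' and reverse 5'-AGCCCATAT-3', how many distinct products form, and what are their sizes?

Two products: 113 bp, 92 bp

The forward primer TGTTGTCAA matches the top strand at positions 63–71, 84–92.
The reverse primer's reverse complement is ATATGGGCT, matching at positions 167–175.
Each forward site pairs with the reverse site to give a product ending at position 175: sizes 113, 92 bp.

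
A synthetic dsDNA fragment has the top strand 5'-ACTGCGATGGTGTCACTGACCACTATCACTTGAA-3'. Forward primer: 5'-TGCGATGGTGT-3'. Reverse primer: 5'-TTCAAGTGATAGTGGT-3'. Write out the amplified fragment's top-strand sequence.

The forward primer matches the template at positions 3–13.
The reverse primer's reverse complement is ACCACTATCACTTGAA, which matches the template at positions 19–34.
The product is the template from position 3 through 34 (32 bp).

5'-TGCGATGGTGTCACTGACCACTATCACTTGAA-3'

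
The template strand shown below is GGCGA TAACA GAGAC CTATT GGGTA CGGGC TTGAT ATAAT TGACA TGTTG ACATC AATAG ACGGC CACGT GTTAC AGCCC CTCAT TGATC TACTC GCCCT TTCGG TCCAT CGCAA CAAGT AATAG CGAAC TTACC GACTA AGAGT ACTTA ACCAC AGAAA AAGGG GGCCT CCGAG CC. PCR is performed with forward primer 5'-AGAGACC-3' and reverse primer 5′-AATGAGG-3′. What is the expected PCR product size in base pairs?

77 bp

The forward primer matches the template at positions 10–16.
The reverse primer's reverse complement is CCTCATT, which matches the template at positions 80–86.
Amplicon spans positions 10–86: 77 bp.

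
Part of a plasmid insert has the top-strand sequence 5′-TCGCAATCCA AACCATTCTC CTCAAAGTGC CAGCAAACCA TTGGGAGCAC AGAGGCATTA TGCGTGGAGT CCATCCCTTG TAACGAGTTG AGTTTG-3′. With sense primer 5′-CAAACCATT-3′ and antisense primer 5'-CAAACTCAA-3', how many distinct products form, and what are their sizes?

The forward primer CAAACCATT matches the top strand at positions 9–17, 34–42.
The reverse primer's reverse complement is TTGAGTTTG, matching at positions 88–96.
Each forward site pairs with the reverse site to give a product ending at position 96: sizes 88, 63 bp.

Two products: 88 bp, 63 bp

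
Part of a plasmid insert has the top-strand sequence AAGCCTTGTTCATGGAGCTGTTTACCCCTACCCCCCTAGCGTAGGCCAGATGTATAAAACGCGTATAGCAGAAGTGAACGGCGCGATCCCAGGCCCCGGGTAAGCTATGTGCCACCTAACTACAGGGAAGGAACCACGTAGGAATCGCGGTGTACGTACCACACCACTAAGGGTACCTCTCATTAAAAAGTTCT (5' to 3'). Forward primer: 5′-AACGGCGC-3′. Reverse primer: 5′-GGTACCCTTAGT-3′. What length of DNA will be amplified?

101 bp

The forward primer matches the template at positions 77–84.
The reverse primer's reverse complement is ACTAAGGGTACC, which matches the template at positions 166–177.
Product length = (reverse-primer end) − (forward-primer start) + 1 = 177 − 77 + 1 = 101 bp.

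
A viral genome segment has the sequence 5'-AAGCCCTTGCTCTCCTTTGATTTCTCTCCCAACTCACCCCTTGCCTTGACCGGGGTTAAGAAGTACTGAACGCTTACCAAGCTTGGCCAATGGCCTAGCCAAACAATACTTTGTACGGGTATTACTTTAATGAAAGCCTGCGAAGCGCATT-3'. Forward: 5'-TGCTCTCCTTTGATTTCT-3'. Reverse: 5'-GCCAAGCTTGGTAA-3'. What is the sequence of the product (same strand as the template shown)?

The forward primer matches the template at positions 8–25.
The reverse primer's reverse complement is TTACCAAGCTTGGC, which matches the template at positions 74–87.
The product is the template from position 8 through 87 (80 bp).

5'-TGCTCTCCTTTGATTTCTCTCCCAACTCACCCCTTGCCTTGACCGGGGTTAAGAAGTACTGAACGCTTACCAAGCTTGGC-3'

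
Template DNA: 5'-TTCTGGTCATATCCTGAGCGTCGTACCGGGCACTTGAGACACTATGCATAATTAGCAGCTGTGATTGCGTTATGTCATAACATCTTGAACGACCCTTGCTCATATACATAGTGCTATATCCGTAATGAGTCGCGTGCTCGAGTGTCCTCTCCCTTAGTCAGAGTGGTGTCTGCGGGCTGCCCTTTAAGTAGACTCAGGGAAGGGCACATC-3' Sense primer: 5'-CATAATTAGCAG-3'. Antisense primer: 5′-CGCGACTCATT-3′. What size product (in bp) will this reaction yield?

88 bp

Scanning the template, CATAATTAGCAG occurs at positions 47–58; this primer anneals to the bottom strand there with its 3' end pointing downstream.
Reverse complement of the reverse primer: AATGAGTCGCG. This occurs on the top strand at positions 124–134.
Amplicon spans positions 47–134: 88 bp.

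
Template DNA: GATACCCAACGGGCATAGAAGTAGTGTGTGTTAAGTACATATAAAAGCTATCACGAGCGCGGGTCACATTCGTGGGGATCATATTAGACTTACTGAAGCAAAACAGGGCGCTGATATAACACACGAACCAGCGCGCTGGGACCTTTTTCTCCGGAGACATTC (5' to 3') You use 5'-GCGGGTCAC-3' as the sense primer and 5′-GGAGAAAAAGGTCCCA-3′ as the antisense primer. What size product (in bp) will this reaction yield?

Forward primer GCGGGTCAC is found on the top strand at positions 59–67.
Taking the reverse complement of GGAGAAAAAGGTCCCA gives TGGGACCTTTTTCTCC, found at positions 137–152 on the template; the primer anneals here to the top strand with its 3' end pointing upstream.
Amplicon spans positions 59–152: 94 bp.

94 bp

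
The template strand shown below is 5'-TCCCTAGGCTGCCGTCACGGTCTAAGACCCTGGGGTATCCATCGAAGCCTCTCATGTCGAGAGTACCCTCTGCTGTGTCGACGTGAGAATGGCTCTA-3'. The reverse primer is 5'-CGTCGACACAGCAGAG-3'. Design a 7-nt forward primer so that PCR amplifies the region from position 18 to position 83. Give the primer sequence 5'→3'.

5'-CGGTCTA-3'

The reverse primer's reverse complement CTCTGCTGTGTCGACG matches the template at positions 68–83; the product starts at position 18.
The forward primer is identical to the top strand over positions 18–24: CGGTCTA.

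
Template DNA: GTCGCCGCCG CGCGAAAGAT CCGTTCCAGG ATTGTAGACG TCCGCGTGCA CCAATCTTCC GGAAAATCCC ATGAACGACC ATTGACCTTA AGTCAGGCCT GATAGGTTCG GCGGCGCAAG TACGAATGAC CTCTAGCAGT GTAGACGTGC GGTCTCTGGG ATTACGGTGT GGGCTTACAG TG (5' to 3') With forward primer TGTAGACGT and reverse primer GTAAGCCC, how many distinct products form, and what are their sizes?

Two products: 146 bp, 39 bp

The forward primer TGTAGACGT matches the top strand at positions 33–41, 140–148.
The reverse primer's reverse complement is GGGCTTAC, matching at positions 171–178.
Each forward site pairs with the reverse site to give a product ending at position 178: sizes 146, 39 bp.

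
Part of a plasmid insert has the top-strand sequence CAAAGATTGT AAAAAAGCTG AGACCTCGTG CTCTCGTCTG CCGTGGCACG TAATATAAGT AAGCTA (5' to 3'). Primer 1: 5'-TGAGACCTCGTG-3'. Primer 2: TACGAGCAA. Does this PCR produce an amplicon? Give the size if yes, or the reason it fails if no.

No product — primer 2 has no binding site in the template.

Primer 2 (TACGAGCAA) does not match the top strand, and its reverse complement TTGCTCGTA does not match either.
With no annealing site for primer 2, no amplification occurs.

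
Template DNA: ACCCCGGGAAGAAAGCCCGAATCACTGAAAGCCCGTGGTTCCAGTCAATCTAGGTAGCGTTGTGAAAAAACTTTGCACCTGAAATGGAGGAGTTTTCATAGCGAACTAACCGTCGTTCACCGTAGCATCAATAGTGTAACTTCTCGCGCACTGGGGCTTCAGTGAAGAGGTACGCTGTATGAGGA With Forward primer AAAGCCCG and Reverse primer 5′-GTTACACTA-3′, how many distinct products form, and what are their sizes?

Two products: 129 bp, 113 bp

The forward primer AAAGCCCG matches the top strand at positions 12–19, 28–35.
The reverse primer's reverse complement is TAGTGTAAC, matching at positions 132–140.
Each forward site pairs with the reverse site to give a product ending at position 140: sizes 129, 113 bp.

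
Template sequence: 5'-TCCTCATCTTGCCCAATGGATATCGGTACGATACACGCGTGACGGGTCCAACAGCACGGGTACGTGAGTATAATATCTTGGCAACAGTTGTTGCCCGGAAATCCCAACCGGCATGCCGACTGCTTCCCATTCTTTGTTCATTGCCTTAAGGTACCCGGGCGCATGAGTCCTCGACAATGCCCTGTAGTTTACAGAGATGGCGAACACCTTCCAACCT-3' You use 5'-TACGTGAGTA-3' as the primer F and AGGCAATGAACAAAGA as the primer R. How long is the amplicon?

86 bp

Scanning the template, TACGTGAGTA occurs at positions 61–70; this primer anneals to the bottom strand there with its 3' end pointing downstream.
Reverse complement of the reverse primer: TCTTTGTTCATTGCCT. This occurs on the top strand at positions 131–146.
The product runs from position 61 to position 146, so its length is 146 − 61 + 1 = 86 bp.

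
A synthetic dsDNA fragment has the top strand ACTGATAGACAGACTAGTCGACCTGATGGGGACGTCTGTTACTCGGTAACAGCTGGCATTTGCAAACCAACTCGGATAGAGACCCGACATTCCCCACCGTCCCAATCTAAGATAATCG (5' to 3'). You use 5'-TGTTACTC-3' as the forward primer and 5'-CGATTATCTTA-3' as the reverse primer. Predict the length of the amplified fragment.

82 bp

Forward primer TGTTACTC is found on the top strand at positions 37–44.
The reverse primer's reverse complement is TAAGATAATCG, which matches the template at positions 108–118.
The product runs from position 37 to position 118, so its length is 118 − 37 + 1 = 82 bp.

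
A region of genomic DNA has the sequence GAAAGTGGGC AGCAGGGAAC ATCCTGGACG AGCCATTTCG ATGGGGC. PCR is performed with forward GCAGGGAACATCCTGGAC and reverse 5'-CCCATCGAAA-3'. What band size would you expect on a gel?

34 bp

Forward primer GCAGGGAACATCCTGGAC is found on the top strand at positions 12–29.
Reverse complement of the reverse primer: TTTCGATGGG. This occurs on the top strand at positions 36–45.
The product runs from position 12 to position 45, so its length is 45 − 12 + 1 = 34 bp.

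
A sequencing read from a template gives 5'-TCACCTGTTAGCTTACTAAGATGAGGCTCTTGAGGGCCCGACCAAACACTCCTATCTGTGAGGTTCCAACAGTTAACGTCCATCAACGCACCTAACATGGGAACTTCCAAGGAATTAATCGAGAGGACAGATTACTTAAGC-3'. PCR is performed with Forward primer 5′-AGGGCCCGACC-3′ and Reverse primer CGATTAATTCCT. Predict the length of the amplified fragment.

Scanning the template, AGGGCCCGACC occurs at positions 33–43; this primer anneals to the bottom strand there with its 3' end pointing downstream.
Taking the reverse complement of CGATTAATTCCT gives AGGAATTAATCG, found at positions 110–121 on the template; the primer anneals here to the top strand with its 3' end pointing upstream.
Product length = (reverse-primer end) − (forward-primer start) + 1 = 121 − 33 + 1 = 89 bp.

89 bp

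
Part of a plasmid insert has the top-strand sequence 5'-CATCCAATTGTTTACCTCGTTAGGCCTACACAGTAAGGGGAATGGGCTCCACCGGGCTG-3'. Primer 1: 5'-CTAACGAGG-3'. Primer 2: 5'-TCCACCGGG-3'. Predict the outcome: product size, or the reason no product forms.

No product — the primers' 3' ends point away from each other.

Primer 1 (CTAACGAGG) has reverse complement CCTCGTTAG, which matches the top strand at positions 15–23; primer 1 anneals to the top strand there with its 3' end pointing upstream toward position 15.
Primer 2 (TCCACCGGG) matches the top strand directly at positions 48–56; it anneals to the bottom strand with its 3' end pointing downstream toward position 56.
The 3' ends diverge (primer 1 extends toward position 1, primer 2 toward position 59), so the primers never converge on a shared product.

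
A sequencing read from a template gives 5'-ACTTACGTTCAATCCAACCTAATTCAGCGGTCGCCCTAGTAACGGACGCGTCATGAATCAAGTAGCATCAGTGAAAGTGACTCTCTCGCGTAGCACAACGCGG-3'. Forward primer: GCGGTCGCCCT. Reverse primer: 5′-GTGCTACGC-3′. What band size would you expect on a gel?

Scanning the template, GCGGTCGCCCT occurs at positions 27–37; this primer anneals to the bottom strand there with its 3' end pointing downstream.
Taking the reverse complement of GTGCTACGC gives GCGTAGCAC, found at positions 88–96 on the template; the primer anneals here to the top strand with its 3' end pointing upstream.
Product length = (reverse-primer end) − (forward-primer start) + 1 = 96 − 27 + 1 = 70 bp.

70 bp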